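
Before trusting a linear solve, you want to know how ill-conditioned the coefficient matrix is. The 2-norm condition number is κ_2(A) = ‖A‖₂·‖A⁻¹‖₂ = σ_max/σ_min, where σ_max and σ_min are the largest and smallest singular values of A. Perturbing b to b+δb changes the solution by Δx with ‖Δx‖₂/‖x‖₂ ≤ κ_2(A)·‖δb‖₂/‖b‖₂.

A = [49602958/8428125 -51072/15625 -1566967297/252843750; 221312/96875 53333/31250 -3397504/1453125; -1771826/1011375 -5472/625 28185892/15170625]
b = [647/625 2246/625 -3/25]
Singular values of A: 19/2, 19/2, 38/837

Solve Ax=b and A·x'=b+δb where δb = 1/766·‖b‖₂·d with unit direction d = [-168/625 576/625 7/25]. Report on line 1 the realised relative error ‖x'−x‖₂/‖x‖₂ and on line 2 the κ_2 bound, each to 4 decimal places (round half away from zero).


σ_max = 19/2, σ_min = 38/837
κ = σ_max/σ_min = (19/2)/(38/837) = 209.2500
worst-case relative error ≤ 209.2500 × 1/766 = 0.2732
solve Ax = b  →  x = [48.0100 0.0421 45.4040]
2-norm of b is 3.7417; of x, 66.0794
δb = ε·‖b‖·d = [-0.0013 0.0045 0.0014]; solving A·Δx = δb gives ‖Δx‖ = 0.1076
realised ‖Δx‖/‖x‖ = 0.0016
tightness: 0.0016 against a bound of 0.2732 (unrounded ratio ≈ 0.0060)

0.0016
0.2732


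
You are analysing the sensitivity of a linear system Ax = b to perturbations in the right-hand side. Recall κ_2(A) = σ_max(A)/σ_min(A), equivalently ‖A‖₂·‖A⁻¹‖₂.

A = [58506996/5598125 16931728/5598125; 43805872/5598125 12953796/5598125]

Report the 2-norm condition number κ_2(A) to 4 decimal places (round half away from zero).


358.2800

M = AᵀA = [213680920104976/1253560140625 62323074874368/1253560140625; 62323074874368/1253560140625 18179369755024/1253560140625]. tr(M)=370976463776/2005696225, det(M)=21381376/80227849
solving λ² − 370976463776/2005696225·λ + 21381376/80227849 = 0 gives λ = 4624/25, 115600/80227849
κ_2(A) = √(λ_max/λ_min) = √((4624/25) / (115600/80227849)) = 358.2800


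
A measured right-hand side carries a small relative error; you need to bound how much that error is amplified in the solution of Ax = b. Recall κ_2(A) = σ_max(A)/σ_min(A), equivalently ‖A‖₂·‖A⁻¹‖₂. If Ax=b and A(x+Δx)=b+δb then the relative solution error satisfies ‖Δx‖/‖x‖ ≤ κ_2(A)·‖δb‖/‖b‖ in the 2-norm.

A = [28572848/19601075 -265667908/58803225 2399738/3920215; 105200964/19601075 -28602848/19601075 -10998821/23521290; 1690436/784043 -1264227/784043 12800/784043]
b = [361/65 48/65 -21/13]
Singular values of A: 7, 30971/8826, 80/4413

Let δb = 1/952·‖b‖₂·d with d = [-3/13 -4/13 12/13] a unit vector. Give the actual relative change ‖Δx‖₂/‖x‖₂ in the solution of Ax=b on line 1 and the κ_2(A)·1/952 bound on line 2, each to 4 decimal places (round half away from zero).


0.0020
0.4056

from the listed singular values, σ₁ = 7, σ_n = 80/4413
condition number: 7 ÷ (80/4413) = 386.1375
worst-case relative error ≤ 386.1375 × 1/952 = 0.4056
solve Ax = b  →  x = [-22.1203 -30.2080 -161.2010]
‖b‖ = 5.8310, ‖x‖ = 165.4920
δb = ε·‖b‖·d = [-0.0014 -0.0019 0.0057]; solving A·Δx = δb gives ‖Δx‖ = 0.3379
relative error = 0.0020
tightness: 0.0020 against a bound of 0.4056 (unrounded ratio ≈ 0.0050)


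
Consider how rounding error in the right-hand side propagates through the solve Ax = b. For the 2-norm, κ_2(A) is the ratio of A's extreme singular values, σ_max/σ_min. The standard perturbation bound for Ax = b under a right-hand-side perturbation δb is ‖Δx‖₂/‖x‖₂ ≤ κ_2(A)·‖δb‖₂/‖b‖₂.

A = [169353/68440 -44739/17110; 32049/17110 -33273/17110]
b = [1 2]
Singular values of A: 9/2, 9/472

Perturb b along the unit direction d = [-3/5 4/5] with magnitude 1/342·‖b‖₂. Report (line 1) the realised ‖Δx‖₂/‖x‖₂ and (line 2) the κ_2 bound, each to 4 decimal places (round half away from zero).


0.0065
0.6901

from the listed singular values, σ₁ = 9/2, σ_n = 9/472
κ_2(A) = (9/2) / (9/472) = 236.0000
bound on ‖Δx‖/‖x‖: κ·ε = 236.0000·1/342 = 0.6901
solve Ax = b  →  x = [38.2835 35.8467]
2-norm of b is 2.2361; of x, 52.4463
δb = ε·‖b‖·d = [-0.0039 0.0052]; solving A·Δx = δb gives ‖Δx‖ = 0.3429
relative error = 0.0065
realised/bound (from unrounded values) ≈ 0.0095


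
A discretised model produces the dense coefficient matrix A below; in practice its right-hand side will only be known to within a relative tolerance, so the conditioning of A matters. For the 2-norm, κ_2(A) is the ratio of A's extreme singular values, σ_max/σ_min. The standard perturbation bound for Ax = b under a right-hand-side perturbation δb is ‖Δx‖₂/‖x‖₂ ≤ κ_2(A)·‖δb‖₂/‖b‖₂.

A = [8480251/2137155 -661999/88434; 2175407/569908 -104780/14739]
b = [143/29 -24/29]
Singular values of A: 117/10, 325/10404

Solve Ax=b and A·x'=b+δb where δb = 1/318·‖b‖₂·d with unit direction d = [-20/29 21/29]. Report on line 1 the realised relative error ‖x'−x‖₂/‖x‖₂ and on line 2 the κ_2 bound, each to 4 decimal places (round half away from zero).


0.0039
1.1778

σ_max = 117/10, σ_min = 325/10404
κ = σ_max/σ_min = (117/10)/(325/10404) = 374.5440
bound on ‖Δx‖/‖x‖: κ·ε = 374.5440·1/318 = 1.1778
solve Ax = b  →  x = [-112.8640 -60.4847]
‖b‖ = 5.0000, ‖x‖ = 128.0495
δb = ε·‖b‖·d = [-0.0108 0.0114]; solving A·Δx = δb gives ‖Δx‖ = 0.5033
relative error = 0.0039
so the bound overstates the realised error by a factor of ≈ 299.6358 (computed from the unrounded values)


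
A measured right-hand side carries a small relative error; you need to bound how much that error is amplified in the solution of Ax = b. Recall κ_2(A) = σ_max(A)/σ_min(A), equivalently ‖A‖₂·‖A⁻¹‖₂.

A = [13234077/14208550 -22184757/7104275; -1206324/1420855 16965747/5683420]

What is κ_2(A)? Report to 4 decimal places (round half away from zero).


form AᵀA = [381287221569/240051002500 -653296230279/120025501250; -653296230279/120025501250 17919773331849/960204010000] with trace 31111875549/1536326416 and determinant 102515625/6145305664
char-poly roots: 81/4 and 1265625/1536326416
κ = σ_max/σ_min = (9/2)/(1125/39196) = 156.7840

156.7840


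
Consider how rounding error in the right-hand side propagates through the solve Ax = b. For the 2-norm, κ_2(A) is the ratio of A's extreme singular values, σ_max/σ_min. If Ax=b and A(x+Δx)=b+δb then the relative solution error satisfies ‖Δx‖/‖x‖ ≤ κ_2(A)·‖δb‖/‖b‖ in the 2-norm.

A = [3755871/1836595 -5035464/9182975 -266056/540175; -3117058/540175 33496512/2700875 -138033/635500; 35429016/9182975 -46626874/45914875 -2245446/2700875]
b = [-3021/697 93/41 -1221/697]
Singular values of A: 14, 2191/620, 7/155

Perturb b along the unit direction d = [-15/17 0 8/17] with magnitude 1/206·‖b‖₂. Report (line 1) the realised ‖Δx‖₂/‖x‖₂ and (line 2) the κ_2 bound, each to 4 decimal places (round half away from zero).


σ_max = 14, σ_min = 7/155
condition number: 14 ÷ (7/155) = 310.0000
κ_2(A)·‖δb‖/‖b‖ = 1.5049
solve Ax = b  →  x = [15.5918 8.5585 64.0091]
‖b‖₂ = 5.1962 and ‖x‖₂ = 66.4343
δb = ε·‖b‖·d = [-0.0223 0.0000 0.0119]; solving A·Δx = δb gives ‖Δx‖ = 0.5585
realised ‖Δx‖/‖x‖ = 0.0084
tightness: 0.0084 against a bound of 1.5049 (unrounded ratio ≈ 0.0056)

0.0084
1.5049


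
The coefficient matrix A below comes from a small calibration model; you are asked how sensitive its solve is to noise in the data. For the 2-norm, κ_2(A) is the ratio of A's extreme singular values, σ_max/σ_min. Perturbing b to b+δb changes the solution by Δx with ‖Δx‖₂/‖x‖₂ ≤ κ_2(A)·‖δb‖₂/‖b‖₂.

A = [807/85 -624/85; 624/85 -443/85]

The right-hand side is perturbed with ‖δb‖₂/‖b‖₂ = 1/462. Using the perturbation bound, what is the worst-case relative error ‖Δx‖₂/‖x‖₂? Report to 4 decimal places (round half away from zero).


0.1104

M = AᵀA = [41625/289 -31200/289; -31200/289 23425/289]. tr(M)=65050/289, det(M)=5625/289
solving λ² − 65050/289·λ + 5625/289 = 0 gives λ = 225, 25/289
σ_max=√225=15, σ_min=√(25/289)=(5/17) → κ = 51.0000
perturbation bound = 51.0000·1/462 = 0.1104


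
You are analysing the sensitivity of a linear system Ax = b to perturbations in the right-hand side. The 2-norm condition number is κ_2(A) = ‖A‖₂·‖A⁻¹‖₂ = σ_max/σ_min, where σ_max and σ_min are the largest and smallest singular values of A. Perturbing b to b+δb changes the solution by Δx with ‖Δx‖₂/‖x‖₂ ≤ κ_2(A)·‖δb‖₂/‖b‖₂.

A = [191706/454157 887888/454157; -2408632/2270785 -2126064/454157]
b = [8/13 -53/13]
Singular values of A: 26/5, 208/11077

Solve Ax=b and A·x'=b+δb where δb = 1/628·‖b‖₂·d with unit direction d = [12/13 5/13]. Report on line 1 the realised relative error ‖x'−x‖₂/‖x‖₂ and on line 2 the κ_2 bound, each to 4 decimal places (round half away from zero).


from the listed singular values, σ₁ = 26/5, σ_n = 208/11077
κ_2(A) = (26/5) / (208/11077) = 276.9250
perturbation bound = 276.9250·1/628 = 0.4410
solve Ax = b  →  x = [52.1248 -10.9396]
‖b‖₂ = 4.1231 and ‖x‖₂ = 53.2604
δb = ε·‖b‖·d = [0.0061 0.0025]; solving A·Δx = δb gives ‖Δx‖ = 0.3496
realised ‖Δx‖/‖x‖ = 0.0066
so the bound overstates the realised error by a factor of ≈ 67.1712 (computed from the unrounded values)

0.0066
0.4410


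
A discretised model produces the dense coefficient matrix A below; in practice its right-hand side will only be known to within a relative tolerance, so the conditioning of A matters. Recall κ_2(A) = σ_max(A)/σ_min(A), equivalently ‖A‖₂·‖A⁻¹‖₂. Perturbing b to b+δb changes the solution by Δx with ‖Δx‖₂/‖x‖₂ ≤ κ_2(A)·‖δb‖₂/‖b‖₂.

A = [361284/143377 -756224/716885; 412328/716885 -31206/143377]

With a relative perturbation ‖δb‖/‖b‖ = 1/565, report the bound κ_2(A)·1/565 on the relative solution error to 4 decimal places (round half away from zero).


0.2381

M = AᵀA = [2042336464/305725225 -170183664/61145045; -170183664/61145045 354681796/305725225]. tr(M)=2836708/361805, det(M)=153664/45225625
solving λ² − 2836708/361805·λ + 153664/45225625 = 0 gives λ = 196/25, 784/1809025
σ_max=√(196/25)=(14/5), σ_min=√(784/1809025)=(28/1345) → κ = 134.5000
worst-case relative error ≤ 134.5000 × 1/565 = 0.2381


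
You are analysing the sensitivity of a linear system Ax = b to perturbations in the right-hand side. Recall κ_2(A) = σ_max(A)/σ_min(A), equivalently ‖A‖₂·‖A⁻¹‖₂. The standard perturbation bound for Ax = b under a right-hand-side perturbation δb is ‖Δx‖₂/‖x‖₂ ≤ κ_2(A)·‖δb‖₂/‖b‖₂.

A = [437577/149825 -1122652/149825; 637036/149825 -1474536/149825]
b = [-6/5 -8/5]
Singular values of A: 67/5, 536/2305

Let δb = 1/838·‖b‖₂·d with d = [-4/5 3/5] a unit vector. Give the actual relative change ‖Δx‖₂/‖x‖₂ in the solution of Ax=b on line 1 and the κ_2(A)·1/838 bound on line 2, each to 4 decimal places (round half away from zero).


largest singular value 67/5, smallest 536/2305
κ_2(A) = (67/5) / (536/2305) = 57.6250
perturbation bound = 57.6250·1/838 = 0.0688
solve Ax = b  →  x = [-0.0574 0.1378]
‖b‖₂ = 2.0000 and ‖x‖₂ = 0.1493
with δb = [-0.0019 0.0014], A·Δx = δb → ‖Δx‖ = 0.0103
dividing the unrounded norms, ‖Δx‖/‖x‖ = 0.0688
realised/bound = 1 exactly: the bound is attained for this b and d

0.0688
0.0688


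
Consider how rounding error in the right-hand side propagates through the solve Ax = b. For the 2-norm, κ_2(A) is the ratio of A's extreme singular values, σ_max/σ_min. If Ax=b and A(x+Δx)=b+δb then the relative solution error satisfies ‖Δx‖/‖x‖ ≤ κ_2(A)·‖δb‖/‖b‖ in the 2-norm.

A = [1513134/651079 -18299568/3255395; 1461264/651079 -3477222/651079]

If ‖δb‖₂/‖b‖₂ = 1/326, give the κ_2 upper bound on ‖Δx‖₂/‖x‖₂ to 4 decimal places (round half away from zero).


AᵀA = [5261435172/504047401 -63133644672/2520237005; -63133644672/2520237005 757611188964/12601185025]; tr = 5261225256/74563225, det = 3111696/74563225
char-poly roots: 1764/25 and 1764/2982529
so κ_2 = √((1764/25) / (1764/2982529)) = 345.4000
κ_2(A)·‖δb‖/‖b‖ = 1.0595

1.0595


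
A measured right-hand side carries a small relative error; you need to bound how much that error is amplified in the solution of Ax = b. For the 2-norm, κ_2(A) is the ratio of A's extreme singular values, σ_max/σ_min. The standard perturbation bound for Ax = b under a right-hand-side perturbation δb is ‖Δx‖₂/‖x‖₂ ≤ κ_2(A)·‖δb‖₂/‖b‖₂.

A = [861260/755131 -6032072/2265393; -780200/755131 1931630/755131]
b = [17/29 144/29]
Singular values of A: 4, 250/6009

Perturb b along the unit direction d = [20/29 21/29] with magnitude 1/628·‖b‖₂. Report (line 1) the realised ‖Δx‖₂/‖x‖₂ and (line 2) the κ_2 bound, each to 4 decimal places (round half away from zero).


largest singular value 4, smallest 250/6009
κ_2(A) = 4 / (250/6009) = 96.1440
κ_2(A)·‖δb‖/‖b‖ = 0.1531
solve Ax = b  →  x = [88.4598 37.6708]
‖b‖ = 5.0000, ‖x‖ = 96.1469
with δb = [0.0055 0.0058], A·Δx = δb → ‖Δx‖ = 0.1914
realised ‖Δx‖/‖x‖ = 0.0020
tightness: 0.0020 against a bound of 0.1531 (unrounded ratio ≈ 0.0130)

0.0020
0.1531


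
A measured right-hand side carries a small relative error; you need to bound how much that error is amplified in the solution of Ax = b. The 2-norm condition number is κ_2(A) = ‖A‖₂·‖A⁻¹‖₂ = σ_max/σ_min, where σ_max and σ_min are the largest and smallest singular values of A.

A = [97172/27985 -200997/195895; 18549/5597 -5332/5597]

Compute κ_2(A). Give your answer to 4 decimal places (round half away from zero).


AᵀA = [21455449/931225 -43804224/6518575; -43804224/6518575 89449249/45630025]; tr = 45630650/1825201, det = 15625/1825201
solving λ² − 45630650/1825201·λ + 15625/1825201 = 0 gives λ = 25, 625/1825201
so κ_2 = √(25 / (625/1825201)) = 270.2000

270.2000


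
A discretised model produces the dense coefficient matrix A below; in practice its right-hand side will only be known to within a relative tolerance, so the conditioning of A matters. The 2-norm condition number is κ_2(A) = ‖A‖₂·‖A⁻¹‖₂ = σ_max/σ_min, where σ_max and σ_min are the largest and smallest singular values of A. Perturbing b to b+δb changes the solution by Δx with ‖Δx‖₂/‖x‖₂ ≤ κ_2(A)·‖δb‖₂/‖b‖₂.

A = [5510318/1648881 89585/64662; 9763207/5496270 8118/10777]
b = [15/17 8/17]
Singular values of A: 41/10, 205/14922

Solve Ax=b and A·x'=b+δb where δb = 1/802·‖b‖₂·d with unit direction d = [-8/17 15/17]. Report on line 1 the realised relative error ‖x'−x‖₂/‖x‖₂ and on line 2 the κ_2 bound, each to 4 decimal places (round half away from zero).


0.3721
0.3721

σ_max = 41/10, σ_min = 205/14922
κ = σ_max/σ_min = (41/10)/(205/14922) = 298.4400
perturbation bound = 298.4400·1/802 = 0.3721
solve Ax = b  →  x = [0.2251 0.0938]
‖b‖₂ = 1.0000 and ‖x‖₂ = 0.2439
re-solving with b+δb shifts x by Δx of norm 0.0908
realised ‖Δx‖/‖x‖ = 0.3721
realised/bound = 1 exactly: the bound is attained for this b and d


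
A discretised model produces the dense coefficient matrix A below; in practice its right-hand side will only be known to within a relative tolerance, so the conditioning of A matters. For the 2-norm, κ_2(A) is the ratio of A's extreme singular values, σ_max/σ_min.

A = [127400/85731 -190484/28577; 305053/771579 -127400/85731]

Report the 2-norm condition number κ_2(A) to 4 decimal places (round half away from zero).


M = AᵀA = [837447289/354154761 -412903400/39350529; -412903400/39350529 203919184/4372281]. tr(M)=10324153/210681, det(M)=38416/210681
solving λ² − 10324153/210681·λ + 38416/210681 = 0 gives λ = 49, 784/210681
κ = σ_max/σ_min = 7/(28/459) = 114.7500

114.7500


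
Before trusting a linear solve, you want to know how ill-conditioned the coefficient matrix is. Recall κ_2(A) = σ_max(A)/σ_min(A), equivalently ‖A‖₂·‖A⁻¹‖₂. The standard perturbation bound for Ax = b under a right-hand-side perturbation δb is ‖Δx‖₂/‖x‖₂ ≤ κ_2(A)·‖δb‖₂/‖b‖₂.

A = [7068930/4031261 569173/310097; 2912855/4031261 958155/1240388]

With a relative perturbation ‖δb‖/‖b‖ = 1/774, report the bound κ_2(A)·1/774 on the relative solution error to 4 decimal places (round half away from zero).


AᵀA = [345884589325/96160149409 1452672535545/384640597636; 1452672535545/384640597636 6101387466889/1538562390544]; tr = 13835363729/1829443984, det = 366025/457360996
char-poly roots: 121/16 and 12100/114340249
κ_2(A) = √(λ_max/λ_min) = √((121/16) / (12100/114340249)) = 267.3250
bound on ‖Δx‖/‖x‖: κ·ε = 267.3250·1/774 = 0.3454

0.3454


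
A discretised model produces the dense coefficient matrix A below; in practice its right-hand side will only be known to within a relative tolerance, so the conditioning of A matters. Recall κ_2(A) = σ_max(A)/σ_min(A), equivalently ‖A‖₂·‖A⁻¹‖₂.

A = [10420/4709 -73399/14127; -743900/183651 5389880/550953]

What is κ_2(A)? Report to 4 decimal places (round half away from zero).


239.3280

form AᵀA = [2486269600/116704809 -17899028620/350114427; -17899028620/350114427 128875646689/1050343281] with trace 894982681/6215049 and determinant 250000/690561
solving λ² − 894982681/6215049·λ + 250000/690561 = 0 gives λ = 144, 15625/6215049
so κ_2 = √(144 / (15625/6215049)) = 239.3280


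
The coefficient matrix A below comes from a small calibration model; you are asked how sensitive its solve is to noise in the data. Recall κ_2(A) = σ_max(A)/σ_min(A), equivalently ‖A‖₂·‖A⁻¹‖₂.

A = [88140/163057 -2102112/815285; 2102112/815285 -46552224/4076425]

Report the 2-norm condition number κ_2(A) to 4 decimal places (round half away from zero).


M = AᵀA = [2744254224/395413225 -60969656448/1977066125; -60969656448/1977066125 1354896746496/9885330625]. tr(M)=846819216/5880625, det(M)=1327104/5880625
λ_max, λ_min = (846819216/5880625 ± √717071567783014656/34581750390625)/2 = 144, 9216/5880625
κ = σ_max/σ_min = 12/(96/2425) = 303.1250

303.1250


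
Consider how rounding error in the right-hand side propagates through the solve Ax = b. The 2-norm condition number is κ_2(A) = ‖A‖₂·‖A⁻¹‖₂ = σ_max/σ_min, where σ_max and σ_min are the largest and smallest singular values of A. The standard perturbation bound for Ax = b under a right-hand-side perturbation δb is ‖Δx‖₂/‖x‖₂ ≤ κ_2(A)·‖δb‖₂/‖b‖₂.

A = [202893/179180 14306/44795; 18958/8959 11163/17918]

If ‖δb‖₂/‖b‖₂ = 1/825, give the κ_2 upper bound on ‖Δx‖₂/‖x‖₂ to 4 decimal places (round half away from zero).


0.2555

form AᵀA = [639888841/111091600 23328711/13886450; 23328711/13886450 13612321/27772900] with trace 27773525/4443664 and determinant 15625/17774656
char-poly roots: 25/4 and 625/4443664
σ_max=√(25/4)=(5/2), σ_min=√(625/4443664)=(25/2108) → κ = 210.8000
perturbation bound = 210.8000·1/825 = 0.2555


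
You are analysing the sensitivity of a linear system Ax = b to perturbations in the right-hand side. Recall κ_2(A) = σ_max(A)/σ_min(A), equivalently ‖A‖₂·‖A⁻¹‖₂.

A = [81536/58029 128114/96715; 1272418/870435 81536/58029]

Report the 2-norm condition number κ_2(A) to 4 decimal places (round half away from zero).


207.0000

form AᵀA = [3703774564/900900225 235149824/60060015; 235149824/60060015 373272004/100100025] with trace 335944/42849 and determinant 38416/26780625
eigenvalues of AᵀA: λ = (tr ± √(tr²−4·det))/2 = 196/25, 196/1071225
κ = σ_max/σ_min = (14/5)/(14/1035) = 207.0000


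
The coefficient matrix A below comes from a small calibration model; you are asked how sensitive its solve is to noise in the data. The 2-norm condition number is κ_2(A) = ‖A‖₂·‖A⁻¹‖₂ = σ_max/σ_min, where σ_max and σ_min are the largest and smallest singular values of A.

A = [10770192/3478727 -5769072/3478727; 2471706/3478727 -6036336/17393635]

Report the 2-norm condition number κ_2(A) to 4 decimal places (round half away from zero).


124.7750

M = AᵀA = [72639123300/7199013409 -193688348256/35995067045; -193688348256/35995067045 516652079616/179975335225]. tr(M)=8071384644/622752025, det(M)=6718464/622752025
λ_max, λ_min = (8071384644/622752025 ± √65130514323155448336/387820084641600625)/2 = 324/25, 20736/24910081
κ = σ_max/σ_min = (18/5)/(144/4991) = 124.7750


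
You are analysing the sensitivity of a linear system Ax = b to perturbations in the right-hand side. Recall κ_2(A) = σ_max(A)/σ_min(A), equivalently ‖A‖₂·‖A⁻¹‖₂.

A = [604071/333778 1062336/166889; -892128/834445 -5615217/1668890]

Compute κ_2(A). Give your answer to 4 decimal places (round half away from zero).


78.5360

AᵀA = [42581708649/9637348900 36423272592/2409337225; 36423272592/2409337225 499607057601/9637348900]; tr = 10843775325/192746978, det = 791015625/1541975824
char-poly roots: 225/4 and 3515625/385493956
σ_max=√(225/4)=(15/2), σ_min=√(3515625/385493956)=(1875/19634) → κ = 78.5360


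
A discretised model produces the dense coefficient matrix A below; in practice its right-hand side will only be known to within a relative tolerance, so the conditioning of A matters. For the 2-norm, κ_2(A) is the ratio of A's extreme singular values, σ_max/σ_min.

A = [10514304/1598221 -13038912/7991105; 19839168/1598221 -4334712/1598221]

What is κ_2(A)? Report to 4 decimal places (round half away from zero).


85.9875

AᵀA = [1744440053760/8838444169 -1962216202752/44192220845; -1962216202752/44192220845 2213690066496/220961104225]; tr = 27260375616/131446225, det = 764411904/131446225
eigenvalues of AᵀA: λ = (tr ± √(tr²−4·det))/2 = 5184/25, 147456/5257849
σ_max=√(5184/25)=(72/5), σ_min=√(147456/5257849)=(384/2293) → κ = 85.9875


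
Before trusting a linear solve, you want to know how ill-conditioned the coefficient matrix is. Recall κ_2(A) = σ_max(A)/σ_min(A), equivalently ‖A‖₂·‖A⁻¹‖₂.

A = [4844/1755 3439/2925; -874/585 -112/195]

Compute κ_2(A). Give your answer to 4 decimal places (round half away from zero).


M = AᵀA = [6067844/616005 21063476/5133375; 21063476/5133375 14649121/8555625]. tr(M)=5268181/455625, det(M)=334084/11390625
char-poly roots: 289/25 and 1156/455625
so κ_2 = √((289/25) / (1156/455625)) = 67.5000

67.5000


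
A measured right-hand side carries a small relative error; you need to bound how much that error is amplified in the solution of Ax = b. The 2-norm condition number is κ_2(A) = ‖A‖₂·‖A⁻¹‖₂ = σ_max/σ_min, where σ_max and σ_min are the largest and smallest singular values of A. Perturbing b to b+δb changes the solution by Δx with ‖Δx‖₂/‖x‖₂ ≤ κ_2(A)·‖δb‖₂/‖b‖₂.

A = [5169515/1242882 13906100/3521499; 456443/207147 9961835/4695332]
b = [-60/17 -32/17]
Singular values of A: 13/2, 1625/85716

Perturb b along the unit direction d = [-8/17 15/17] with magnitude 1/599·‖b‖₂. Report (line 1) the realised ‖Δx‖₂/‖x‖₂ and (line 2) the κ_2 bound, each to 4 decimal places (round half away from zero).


0.5724
0.5724

largest singular value 13/2, smallest 1625/85716
κ = σ_max/σ_min = (13/2)/(1625/85716) = 342.8640
perturbation bound = 342.8640·1/599 = 0.5724
solve Ax = b  →  x = [-0.4456 -0.4244]
‖b‖ = 4.0000, ‖x‖ = 0.6154
with δb = [-0.0031 0.0059], A·Δx = δb → ‖Δx‖ = 0.3522
dividing the unrounded norms, ‖Δx‖/‖x‖ = 0.5724
realised/bound = 1 exactly: the bound is attained for this b and d


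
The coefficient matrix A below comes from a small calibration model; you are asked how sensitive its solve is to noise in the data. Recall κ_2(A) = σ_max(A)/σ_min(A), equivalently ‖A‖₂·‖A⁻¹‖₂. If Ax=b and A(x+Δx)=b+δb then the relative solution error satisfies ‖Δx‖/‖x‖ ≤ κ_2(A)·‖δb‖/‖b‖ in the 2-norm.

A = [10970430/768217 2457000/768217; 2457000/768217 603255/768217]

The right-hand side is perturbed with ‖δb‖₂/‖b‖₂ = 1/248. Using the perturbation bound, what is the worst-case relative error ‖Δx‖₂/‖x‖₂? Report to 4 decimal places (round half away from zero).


AᵀA = [75185712900/351075169 16916445000/351075169; 16916445000/351075169 3807713025/351075169]; tr = 46991925/208849, det = 202500/208849
solving λ² − 46991925/208849·λ + 202500/208849 = 0 gives λ = 225, 900/208849
κ = σ_max/σ_min = 15/(30/457) = 228.5000
κ_2(A)·‖δb‖/‖b‖ = 0.9214

0.9214


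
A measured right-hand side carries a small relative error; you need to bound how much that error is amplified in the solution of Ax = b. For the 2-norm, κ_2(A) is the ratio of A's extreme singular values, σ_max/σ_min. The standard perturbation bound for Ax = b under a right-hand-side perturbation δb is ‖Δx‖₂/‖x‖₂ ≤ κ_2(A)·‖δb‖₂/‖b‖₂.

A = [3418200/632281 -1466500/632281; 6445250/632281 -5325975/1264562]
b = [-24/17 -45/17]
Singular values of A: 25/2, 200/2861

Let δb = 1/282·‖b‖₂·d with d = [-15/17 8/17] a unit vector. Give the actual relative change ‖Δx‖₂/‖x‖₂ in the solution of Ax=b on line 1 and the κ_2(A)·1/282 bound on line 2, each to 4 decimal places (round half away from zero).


σ_max = 25/2, σ_min = 200/2861
condition number: (25/2) ÷ (200/2861) = 178.8125
κ_2(A)·‖δb‖/‖b‖ = 0.6341
solve Ax = b  →  x = [-0.2215 0.0923]
‖b‖ = 3.0000, ‖x‖ = 0.2400
with δb = [-0.0094 0.0050], A·Δx = δb → ‖Δx‖ = 0.1522
dividing the unrounded norms, ‖Δx‖/‖x‖ = 0.6341
so the bound is sharp here: realised error equals the bound

0.6341
0.6341


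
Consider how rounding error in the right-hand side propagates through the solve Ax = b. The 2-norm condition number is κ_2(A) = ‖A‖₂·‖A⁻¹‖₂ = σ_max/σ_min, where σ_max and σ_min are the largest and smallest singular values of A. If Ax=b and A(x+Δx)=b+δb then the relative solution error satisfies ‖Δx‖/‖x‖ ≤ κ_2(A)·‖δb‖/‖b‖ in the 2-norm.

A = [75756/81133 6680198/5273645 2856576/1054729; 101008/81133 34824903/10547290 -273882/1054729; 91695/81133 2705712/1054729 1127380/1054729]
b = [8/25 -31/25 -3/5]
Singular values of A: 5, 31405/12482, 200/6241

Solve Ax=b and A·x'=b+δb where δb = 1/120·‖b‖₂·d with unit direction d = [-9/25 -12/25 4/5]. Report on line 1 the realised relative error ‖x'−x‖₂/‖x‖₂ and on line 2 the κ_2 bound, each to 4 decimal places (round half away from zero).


from the listed singular values, σ₁ = 5, σ_n = 200/6241
κ_2(A) = 5 / (200/6241) = 156.0250
bound on ‖Δx‖/‖x‖: κ·ε = 156.0250·1/120 = 1.3002
solve Ax = b  →  x = [-0.0769 -0.3233 0.2959]
‖b‖₂ = 1.4142 and ‖x‖₂ = 0.4449
δb = ε·‖b‖·d = [-0.0042 -0.0057 0.0094]; solving A·Δx = δb gives ‖Δx‖ = 0.3678
dividing the unrounded norms, ‖Δx‖/‖x‖ = 0.8265
tightness: 0.8265 against a bound of 1.3002 (unrounded ratio ≈ 0.6357)

0.8265
1.3002


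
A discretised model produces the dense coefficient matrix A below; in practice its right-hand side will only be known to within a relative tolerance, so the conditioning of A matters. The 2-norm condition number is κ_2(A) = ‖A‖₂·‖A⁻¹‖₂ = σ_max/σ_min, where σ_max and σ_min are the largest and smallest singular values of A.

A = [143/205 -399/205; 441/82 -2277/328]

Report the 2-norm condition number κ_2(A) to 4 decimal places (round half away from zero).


M = AᵀA = [2941/100 -15477/400; -15477/400 83169/1600]. tr(M)=5209/64, det(M)=2025/64
λ_max, λ_min = (5209/64 ± √26615281/4096)/2 = 81, 25/64
κ_2(A) = √(λ_max/λ_min) = √(81 / (25/64)) = 14.4000

14.4000


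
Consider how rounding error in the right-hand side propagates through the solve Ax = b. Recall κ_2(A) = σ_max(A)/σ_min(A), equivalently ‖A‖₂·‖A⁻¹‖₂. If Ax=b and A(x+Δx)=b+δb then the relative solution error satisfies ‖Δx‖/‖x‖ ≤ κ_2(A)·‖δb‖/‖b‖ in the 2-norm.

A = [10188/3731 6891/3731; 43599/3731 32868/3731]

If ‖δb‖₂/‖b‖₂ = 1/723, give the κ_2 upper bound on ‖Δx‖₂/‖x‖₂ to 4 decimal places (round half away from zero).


form AᵀA = [1192545/8281 894240/8281; 894240/8281 670905/8281] with trace 1863450/8281 and determinant 50625/8281
char-poly roots: 225 and 225/8281
σ_max=√225=15, σ_min=√(225/8281)=(15/91) → κ = 91.0000
worst-case relative error ≤ 91.0000 × 1/723 = 0.1259

0.1259


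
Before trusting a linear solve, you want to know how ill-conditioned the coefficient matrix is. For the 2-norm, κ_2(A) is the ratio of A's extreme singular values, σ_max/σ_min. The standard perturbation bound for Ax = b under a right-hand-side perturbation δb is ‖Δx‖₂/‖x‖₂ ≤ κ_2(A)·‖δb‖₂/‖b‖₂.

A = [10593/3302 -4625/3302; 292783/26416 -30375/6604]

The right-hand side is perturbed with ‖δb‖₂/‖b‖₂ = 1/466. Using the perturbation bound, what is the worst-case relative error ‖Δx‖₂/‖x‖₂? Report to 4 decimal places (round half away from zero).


M = AᵀA = [92903430625/697805056 -9677165625/174451264; -9677165625/174451264 1008203125/43612816]. tr(M)=645175625/4129024, det(M)=9765625/16516096
solving λ² − 645175625/4129024·λ + 9765625/16516096 = 0 gives λ = 625/4, 15625/4129024
so κ_2 = √((625/4) / (15625/4129024)) = 203.2000
κ_2(A)·‖δb‖/‖b‖ = 0.4361

0.4361


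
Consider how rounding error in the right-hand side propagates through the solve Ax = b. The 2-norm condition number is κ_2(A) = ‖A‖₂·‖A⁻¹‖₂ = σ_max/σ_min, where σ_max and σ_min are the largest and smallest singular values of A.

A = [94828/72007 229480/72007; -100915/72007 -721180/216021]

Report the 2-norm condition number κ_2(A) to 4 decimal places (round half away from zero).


form AᵀA = [134921/36481 971380/109443; 971380/109443 6994000/328329] with trace 8208289/328329 and determinant 1600/328329
λ_max, λ_min = (8208289/328329 ± √67373907001921/107799932241)/2 = 25, 64/328329
κ = σ_max/σ_min = 5/(8/573) = 358.1250

358.1250


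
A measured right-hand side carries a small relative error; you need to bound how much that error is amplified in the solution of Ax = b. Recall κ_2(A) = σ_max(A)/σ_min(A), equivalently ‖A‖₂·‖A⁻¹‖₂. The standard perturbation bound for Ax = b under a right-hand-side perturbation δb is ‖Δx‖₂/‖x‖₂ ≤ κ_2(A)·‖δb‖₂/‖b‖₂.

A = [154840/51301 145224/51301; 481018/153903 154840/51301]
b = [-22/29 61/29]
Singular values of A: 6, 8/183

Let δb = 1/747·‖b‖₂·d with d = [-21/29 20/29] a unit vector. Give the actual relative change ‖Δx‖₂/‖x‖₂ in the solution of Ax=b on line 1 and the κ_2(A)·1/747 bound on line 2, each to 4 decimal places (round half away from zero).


0.0015
0.1837

from the listed singular values, σ₁ = 6, σ_n = 8/183
κ = σ_max/σ_min = 6/(8/183) = 137.2500
κ_2(A)·‖δb‖/‖b‖ = 0.1837
solve Ax = b  →  x = [-31.4310 33.2443]
‖b‖₂ = 2.2361 and ‖x‖₂ = 45.7503
δb = ε·‖b‖·d = [-0.0022 0.0021]; solving A·Δx = δb gives ‖Δx‖ = 0.0685
dividing the unrounded norms, ‖Δx‖/‖x‖ = 0.0015
realised/bound (from unrounded values) ≈ 0.0081


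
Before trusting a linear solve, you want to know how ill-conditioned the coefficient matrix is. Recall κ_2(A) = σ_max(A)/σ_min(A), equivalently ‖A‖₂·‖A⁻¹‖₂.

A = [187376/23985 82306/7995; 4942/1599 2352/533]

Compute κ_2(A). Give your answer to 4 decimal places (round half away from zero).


73.8000

M = AᵀA = [240266404/3404025 106730624/1134675; 106730624/1134675 47449444/378225]. tr(M)=26692456/136161, det(M)=960400/136161
solving λ² − 26692456/136161·λ + 960400/136161 = 0 gives λ = 196, 4900/136161
κ_2(A) = √(λ_max/λ_min) = √(196 / (4900/136161)) = 73.8000


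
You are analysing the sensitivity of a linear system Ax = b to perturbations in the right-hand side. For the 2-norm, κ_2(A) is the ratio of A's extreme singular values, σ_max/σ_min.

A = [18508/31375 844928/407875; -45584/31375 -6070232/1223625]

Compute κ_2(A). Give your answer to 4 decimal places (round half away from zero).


376.5000

M = AᵀA = [484089424/196878125 4978757504/590634375; 4978757504/590634375 51210469184/1771903125]. tr(M)=444538192/14175225, det(M)=2458624/354380625
solving λ² − 444538192/14175225·λ + 2458624/354380625 = 0 gives λ = 784/25, 3136/14175225
κ = σ_max/σ_min = (28/5)/(56/3765) = 376.5000


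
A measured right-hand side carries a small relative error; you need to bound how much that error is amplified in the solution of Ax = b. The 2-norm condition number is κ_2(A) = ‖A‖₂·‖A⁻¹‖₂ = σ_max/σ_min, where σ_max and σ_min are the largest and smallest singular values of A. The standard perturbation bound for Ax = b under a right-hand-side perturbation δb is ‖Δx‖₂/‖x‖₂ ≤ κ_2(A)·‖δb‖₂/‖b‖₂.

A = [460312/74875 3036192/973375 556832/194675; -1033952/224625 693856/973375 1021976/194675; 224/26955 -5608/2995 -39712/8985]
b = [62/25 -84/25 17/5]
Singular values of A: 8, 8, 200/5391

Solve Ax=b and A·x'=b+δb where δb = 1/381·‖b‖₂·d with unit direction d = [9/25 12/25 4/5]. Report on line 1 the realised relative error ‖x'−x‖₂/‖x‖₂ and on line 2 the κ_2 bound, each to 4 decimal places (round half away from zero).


0.0071
0.5660

from the listed singular values, σ₁ = 8, σ_n = 200/5391
condition number: 8 ÷ (200/5391) = 215.6400
κ_2(A)·‖δb‖/‖b‖ = 0.5660
solve Ax = b  →  x = [15.5748 -47.7876 19.5052]
‖b‖₂ = 5.3852 and ‖x‖₂ = 53.9136
δb = ε·‖b‖·d = [0.0051 0.0068 0.0113]; solving A·Δx = δb gives ‖Δx‖ = 0.3810
dividing the unrounded norms, ‖Δx‖/‖x‖ = 0.0071
tightness: 0.0071 against a bound of 0.5660 (unrounded ratio ≈ 0.0125)


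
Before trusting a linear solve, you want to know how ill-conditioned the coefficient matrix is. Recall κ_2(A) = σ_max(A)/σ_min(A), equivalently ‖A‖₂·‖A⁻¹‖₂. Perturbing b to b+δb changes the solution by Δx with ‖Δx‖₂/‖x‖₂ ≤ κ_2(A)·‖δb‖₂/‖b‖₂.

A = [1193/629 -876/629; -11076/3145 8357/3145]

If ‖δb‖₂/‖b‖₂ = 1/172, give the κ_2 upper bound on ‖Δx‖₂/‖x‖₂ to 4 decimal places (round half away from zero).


form AᵀA = [547609/34225 -410688/34225; -410688/34225 308041/34225] with trace 34226/1369 and determinant 25/1369
eigenvalues of AᵀA: λ = (tr ± √(tr²−4·det))/2 = 25, 1/1369
σ_max=√25=5, σ_min=√(1/1369)=(1/37) → κ = 185.0000
perturbation bound = 185.0000·1/172 = 1.0756

1.0756


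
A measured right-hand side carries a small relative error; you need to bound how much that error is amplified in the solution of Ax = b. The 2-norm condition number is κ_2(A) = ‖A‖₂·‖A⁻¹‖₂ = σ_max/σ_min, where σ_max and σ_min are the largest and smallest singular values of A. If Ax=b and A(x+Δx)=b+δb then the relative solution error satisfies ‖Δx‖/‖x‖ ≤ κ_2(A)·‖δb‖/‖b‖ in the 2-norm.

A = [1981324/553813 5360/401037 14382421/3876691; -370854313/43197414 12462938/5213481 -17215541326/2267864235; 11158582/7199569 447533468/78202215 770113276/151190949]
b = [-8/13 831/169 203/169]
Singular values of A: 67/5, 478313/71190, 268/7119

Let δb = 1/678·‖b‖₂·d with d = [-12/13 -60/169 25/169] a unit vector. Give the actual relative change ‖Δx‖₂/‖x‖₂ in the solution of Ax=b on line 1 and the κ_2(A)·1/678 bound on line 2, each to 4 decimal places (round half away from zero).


0.0075
0.5250

σ_max = 67/5, σ_min = 268/7119
κ_2(A) = (67/5) / (268/7119) = 355.9500
worst-case relative error ≤ 355.9500 × 1/678 = 0.5250
solve Ax = b  →  x = [17.4257 10.6289 -17.0081]
2-norm of b is 5.0990; of x, 26.5689
re-solving with b+δb shifts x by Δx of norm 0.1998
dividing the unrounded norms, ‖Δx‖/‖x‖ = 0.0075
so the bound overstates the realised error by a factor of ≈ 69.8218 (computed from the unrounded values)


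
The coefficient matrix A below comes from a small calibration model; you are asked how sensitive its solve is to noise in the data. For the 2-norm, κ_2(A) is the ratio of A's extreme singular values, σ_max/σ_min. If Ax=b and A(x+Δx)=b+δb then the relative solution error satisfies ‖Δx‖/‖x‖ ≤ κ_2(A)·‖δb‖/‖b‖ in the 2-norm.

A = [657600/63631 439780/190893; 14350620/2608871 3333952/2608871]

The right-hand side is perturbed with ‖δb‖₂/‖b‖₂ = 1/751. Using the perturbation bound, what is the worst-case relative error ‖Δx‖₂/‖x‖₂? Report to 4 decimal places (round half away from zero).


0.3588

AᵀA = [3227917539600/23550892369 726270940160/23550892369; 726270940160/23550892369 1471118903824/211958031321]; tr = 18157273504/126090441, det = 4000000/14010049
char-poly roots: 144 and 250000/126090441
σ_max=√144=12, σ_min=√(250000/126090441)=(500/11229) → κ = 269.4960
bound on ‖Δx‖/‖x‖: κ·ε = 269.4960·1/751 = 0.3588


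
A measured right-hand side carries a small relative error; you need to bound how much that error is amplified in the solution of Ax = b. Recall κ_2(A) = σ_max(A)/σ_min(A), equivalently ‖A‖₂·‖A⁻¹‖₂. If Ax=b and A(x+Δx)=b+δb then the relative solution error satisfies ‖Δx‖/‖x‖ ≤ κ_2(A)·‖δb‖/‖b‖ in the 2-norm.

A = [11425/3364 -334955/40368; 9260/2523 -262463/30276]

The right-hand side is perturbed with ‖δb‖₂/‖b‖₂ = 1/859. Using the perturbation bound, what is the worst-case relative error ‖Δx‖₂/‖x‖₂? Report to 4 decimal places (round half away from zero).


0.1945

M = AᵀA = [3028225/121104 -87191755/1453248; -87191755/1453248 2511228169/17438976]. tr(M)=2947292569/17438976, det(M)=17850625/17438976
λ_max, λ_min = (2947292569/17438976 ± √8685288300798779761/304117883928576)/2 = 169, 105625/17438976
κ_2(A) = √(λ_max/λ_min) = √(169 / (105625/17438976)) = 167.0400
bound on ‖Δx‖/‖x‖: κ·ε = 167.0400·1/859 = 0.1945


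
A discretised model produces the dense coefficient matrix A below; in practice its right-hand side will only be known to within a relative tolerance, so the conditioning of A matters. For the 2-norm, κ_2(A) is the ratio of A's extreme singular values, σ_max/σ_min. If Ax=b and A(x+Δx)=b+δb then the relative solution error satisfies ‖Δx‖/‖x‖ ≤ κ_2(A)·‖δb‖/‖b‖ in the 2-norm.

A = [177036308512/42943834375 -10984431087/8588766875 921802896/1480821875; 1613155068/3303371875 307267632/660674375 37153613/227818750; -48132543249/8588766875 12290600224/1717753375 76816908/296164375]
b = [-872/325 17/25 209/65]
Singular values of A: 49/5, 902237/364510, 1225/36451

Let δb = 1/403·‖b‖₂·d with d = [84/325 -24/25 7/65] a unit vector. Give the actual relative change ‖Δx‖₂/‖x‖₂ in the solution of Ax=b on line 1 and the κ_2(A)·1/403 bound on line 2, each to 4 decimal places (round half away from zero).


0.0105
0.7236

σ_max = 49/5, σ_min = 1225/36451
κ_2(A) = (49/5) / (1225/36451) = 291.6080
κ_2(A)·‖δb‖/‖b‖ = 0.7236
solve Ax = b  →  x = [5.4709 5.7741 -28.6788]
2-norm of b is 4.2426; of x, 29.7615
with δb = [0.0027 -0.0101 0.0011], A·Δx = δb → ‖Δx‖ = 0.3133
relative error = 0.0105
realised/bound (from unrounded values) ≈ 0.0145


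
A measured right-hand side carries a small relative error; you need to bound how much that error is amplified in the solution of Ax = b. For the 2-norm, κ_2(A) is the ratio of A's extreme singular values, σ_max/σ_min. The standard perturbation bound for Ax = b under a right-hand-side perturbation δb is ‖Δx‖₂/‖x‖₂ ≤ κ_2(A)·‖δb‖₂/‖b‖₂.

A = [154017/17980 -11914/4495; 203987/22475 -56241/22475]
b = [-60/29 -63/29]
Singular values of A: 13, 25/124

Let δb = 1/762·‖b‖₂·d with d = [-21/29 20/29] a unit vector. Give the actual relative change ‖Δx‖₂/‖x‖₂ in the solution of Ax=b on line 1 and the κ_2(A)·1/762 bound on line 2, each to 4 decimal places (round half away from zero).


0.0846
0.0846

from the listed singular values, σ₁ = 13, σ_n = 25/124
κ_2(A) = 13 / (25/124) = 64.4800
worst-case relative error ≤ 64.4800 × 1/762 = 0.0846
solve Ax = b  →  x = [-0.2215 0.0646]
‖b‖ = 3.0000, ‖x‖ = 0.2308
δb = ε·‖b‖·d = [-0.0029 0.0027]; solving A·Δx = δb gives ‖Δx‖ = 0.0195
realised ‖Δx‖/‖x‖ = 0.0846
realised/bound = 1 exactly: the bound is attained for this b and d
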